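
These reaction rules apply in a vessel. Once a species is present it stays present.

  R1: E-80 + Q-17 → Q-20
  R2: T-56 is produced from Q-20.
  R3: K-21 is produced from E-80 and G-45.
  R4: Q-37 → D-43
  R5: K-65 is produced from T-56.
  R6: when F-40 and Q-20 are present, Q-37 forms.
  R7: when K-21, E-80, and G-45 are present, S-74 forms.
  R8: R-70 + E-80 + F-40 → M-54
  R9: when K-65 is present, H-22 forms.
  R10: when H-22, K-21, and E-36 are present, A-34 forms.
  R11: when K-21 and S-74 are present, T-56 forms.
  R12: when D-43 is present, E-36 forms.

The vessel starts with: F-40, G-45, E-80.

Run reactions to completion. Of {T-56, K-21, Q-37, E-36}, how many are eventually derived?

E-80 and G-45 present → K-21 forms (R3).
K-21, E-80, and G-45 present → S-74 forms (R7).
K-21 and S-74 present → T-56 forms (R11).
T-56: reached.
K-21: reached.
Q-37 would need F-40 and Q-20 (R6), but Q-20 never forms.
E-36 would need D-43 (R12), but D-43 never forms.
Reached: T-56 and K-21 — 2 of the 4.

2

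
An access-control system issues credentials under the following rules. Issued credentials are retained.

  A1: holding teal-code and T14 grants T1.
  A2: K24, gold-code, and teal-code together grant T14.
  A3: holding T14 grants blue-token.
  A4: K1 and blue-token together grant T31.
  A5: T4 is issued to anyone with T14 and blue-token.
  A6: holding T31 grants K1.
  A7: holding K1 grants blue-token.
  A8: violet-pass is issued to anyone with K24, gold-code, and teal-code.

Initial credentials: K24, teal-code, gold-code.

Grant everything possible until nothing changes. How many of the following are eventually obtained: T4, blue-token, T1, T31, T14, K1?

Holding K24, gold-code, and teal-code grants T14 (A2).
Holding teal-code and T14 grants T1 (A1).
Holding T14 grants blue-token (A3).
Holding T14 and blue-token grants T4 (A5).
T4: reached.
blue-token: reached.
T1: reached.
T31 would need K1 and blue-token (A4), but K1 is never granted.
T14: reached.
K1 would need T31 (A6), but T31 is never granted.
Reached: T4, blue-token, T1, and T14 — 4 of the 6.

4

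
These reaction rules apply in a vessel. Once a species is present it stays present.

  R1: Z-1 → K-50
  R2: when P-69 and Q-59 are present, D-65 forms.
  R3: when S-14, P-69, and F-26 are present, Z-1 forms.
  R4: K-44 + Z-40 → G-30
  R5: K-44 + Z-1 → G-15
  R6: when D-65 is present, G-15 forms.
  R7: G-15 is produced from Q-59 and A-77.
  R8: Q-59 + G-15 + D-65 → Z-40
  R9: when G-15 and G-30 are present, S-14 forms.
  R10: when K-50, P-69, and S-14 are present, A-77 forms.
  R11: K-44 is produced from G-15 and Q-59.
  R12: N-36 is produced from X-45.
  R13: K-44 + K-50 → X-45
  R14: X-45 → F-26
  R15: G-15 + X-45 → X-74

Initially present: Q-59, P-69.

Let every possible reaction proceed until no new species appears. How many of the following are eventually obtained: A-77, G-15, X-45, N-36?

1

P-69 and Q-59 present → D-65 forms (R2).
D-65 present → G-15 forms (R6).
A-77 would need K-50, P-69, and S-14 (R10), but K-50 never forms.
G-15: reached.
X-45 would need K-44 and K-50 (R13), but K-50 never forms.
N-36 would need X-45 (R12), but X-45 never forms.
Reached: G-15 — 1 of the 4.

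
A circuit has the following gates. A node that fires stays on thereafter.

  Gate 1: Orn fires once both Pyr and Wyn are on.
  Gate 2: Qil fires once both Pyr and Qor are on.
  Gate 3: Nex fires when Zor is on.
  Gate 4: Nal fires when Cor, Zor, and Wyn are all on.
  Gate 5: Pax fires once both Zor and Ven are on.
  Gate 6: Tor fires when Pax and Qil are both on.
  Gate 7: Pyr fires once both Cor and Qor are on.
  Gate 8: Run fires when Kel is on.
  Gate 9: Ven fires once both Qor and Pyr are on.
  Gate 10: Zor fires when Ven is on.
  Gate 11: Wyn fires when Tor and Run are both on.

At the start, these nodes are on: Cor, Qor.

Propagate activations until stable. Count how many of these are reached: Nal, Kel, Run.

Nal would need Cor, Zor, and Wyn (Gate 4), but Wyn never turns on.
No rule produces Kel, and it is not given.
Run would need Kel (Gate 8), but Kel never turns on.
None of the 3 are reached.

0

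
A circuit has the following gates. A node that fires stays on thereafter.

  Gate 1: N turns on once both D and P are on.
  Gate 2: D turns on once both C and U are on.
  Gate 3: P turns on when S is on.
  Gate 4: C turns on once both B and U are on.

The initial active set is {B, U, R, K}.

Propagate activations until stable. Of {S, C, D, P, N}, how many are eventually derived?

Gate 4: B and U on → C on.
Gate 2: C and U on → D on.
No rule produces S, and it is not given.
C: reached.
D: reached.
P would need S (Gate 3), but S never turns on.
N would need D and P (Gate 1), but P never turns on.
Reached: C and D — 2 of the 5.

2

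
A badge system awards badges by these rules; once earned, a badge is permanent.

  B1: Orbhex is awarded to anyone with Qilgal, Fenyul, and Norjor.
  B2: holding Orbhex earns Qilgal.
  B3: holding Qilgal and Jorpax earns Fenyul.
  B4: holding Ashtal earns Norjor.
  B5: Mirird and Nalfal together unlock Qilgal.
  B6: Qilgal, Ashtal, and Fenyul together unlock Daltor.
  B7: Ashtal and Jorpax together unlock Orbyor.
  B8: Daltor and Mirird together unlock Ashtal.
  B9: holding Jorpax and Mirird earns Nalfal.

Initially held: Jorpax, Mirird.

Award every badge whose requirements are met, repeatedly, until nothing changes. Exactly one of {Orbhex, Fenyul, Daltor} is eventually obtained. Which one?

With Jorpax and Mirird, Nalfal is earned (B9).
With Mirird and Nalfal, Qilgal is earned (B5).
With Qilgal and Jorpax, Fenyul is earned (B3).
Orbhex would need Qilgal, Fenyul, and Norjor (B1), but Norjor is never earned. Daltor would need Qilgal, Ashtal, and Fenyul (B6), but Ashtal is never earned.

Fenyul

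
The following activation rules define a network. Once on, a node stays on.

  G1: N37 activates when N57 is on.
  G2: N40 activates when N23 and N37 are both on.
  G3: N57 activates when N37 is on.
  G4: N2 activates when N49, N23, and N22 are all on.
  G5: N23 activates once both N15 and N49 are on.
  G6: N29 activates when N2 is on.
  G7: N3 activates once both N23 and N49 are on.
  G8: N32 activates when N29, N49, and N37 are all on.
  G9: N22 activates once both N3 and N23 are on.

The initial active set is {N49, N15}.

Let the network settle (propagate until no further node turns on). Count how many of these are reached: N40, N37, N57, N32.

N40 would need N23 and N37 (G2), but N37 never turns on.
N37 would need N57 (G1), but N57 never turns on.
N57 would need N37 (G3), but N37 never turns on.
N32 would need N29, N49, and N37 (G8), but N37 never turns on.
None of the 4 are reached.

0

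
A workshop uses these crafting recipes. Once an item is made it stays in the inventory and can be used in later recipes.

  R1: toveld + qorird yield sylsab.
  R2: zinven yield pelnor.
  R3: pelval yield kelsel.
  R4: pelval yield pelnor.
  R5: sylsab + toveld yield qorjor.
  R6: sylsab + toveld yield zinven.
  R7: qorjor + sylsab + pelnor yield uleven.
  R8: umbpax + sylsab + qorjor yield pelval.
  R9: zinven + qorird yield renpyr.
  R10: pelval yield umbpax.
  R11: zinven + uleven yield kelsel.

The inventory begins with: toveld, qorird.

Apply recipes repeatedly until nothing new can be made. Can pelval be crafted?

pelval would need umbpax, sylsab, and qorjor (R8), but umbpax is never obtained.

No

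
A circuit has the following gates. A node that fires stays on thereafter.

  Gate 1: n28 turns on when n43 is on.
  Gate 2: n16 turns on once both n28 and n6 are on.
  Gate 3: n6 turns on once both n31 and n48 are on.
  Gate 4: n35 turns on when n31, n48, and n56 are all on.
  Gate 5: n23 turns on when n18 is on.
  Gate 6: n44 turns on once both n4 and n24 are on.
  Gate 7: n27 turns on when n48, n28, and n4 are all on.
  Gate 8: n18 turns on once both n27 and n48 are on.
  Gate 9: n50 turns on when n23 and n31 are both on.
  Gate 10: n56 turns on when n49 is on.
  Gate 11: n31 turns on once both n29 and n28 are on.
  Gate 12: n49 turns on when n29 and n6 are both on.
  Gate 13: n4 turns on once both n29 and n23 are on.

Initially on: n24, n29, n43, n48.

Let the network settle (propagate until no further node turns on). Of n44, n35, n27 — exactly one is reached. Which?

n35

n43 is on, so n28 turns on (Gate 1).
n29 and n28 are on, so n31 turns on (Gate 11).
Gate 3: n31 and n48 on → n6 on.
n29 and n6 are on, so n49 turns on (Gate 12).
Gate 10: n49 on → n56 on.
n31, n48, and n56 are on, so n35 turns on (Gate 4).
n27 would need n48, n28, and n4 (Gate 7), but n4 never turns on. n44 would need n4 and n24 (Gate 6), but n4 never turns on.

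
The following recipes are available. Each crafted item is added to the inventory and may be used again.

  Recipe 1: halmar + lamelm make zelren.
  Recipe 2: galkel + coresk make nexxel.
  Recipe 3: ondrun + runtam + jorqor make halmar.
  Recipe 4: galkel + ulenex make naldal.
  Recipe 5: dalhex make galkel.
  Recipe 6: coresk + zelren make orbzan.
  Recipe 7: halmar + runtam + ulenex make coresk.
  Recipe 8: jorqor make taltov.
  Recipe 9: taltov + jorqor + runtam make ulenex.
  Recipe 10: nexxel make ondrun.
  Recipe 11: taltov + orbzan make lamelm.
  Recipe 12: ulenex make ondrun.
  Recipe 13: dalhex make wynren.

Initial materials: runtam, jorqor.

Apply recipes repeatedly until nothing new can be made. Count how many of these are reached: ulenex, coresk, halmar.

3

Using Recipe 8, jorqor makes taltov.
taltov + jorqor + runtam → ulenex (Recipe 9).
Using Recipe 12, ulenex makes ondrun.
Using Recipe 3, ondrun, runtam, and jorqor make halmar.
Using Recipe 7, halmar, runtam, and ulenex make coresk.
ulenex: reached.
coresk: reached.
halmar: reached.
All 3 are reached.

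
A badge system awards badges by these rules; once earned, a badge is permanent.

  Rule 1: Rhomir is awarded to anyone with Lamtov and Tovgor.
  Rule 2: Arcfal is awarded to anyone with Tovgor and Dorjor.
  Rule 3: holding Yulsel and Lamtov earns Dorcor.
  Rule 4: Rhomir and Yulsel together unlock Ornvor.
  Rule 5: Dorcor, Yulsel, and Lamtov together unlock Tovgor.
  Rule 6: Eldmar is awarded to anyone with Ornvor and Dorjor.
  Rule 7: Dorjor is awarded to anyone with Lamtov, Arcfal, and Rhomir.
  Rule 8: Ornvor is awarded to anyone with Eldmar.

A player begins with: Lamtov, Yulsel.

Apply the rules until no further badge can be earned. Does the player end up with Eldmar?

No

Eldmar would need Ornvor and Dorjor (Rule 6), but Dorjor is never earned.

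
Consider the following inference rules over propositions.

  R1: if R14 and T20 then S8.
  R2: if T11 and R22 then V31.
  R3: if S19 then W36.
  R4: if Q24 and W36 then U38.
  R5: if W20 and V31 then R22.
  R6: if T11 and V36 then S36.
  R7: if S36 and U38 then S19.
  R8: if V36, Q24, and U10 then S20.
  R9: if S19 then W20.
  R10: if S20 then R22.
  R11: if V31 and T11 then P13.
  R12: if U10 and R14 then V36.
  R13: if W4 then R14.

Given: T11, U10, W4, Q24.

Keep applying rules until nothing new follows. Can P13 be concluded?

W4 holds, so R14 follows (R13).
From U10 and R14, R12 gives V36.
V36, Q24, and U10 hold, so S20 follows (R8).
S20 holds, so R22 follows (R10).
T11 and R22 hold, so V31 follows (R2).
V31 and T11 hold, so P13 follows (R11).

Yes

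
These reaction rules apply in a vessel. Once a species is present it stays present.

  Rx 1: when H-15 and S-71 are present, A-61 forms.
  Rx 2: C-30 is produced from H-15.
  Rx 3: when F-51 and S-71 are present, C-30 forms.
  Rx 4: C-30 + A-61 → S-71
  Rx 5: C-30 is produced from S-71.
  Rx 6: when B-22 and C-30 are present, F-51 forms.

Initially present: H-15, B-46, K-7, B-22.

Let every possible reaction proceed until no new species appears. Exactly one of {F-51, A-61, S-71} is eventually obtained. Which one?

F-51

H-15 present → C-30 forms (Rx 2).
B-22 and C-30 present → F-51 forms (Rx 6).
A-61 would need H-15 and S-71 (Rx 1), but S-71 never forms. S-71 would need C-30 and A-61 (Rx 4), but A-61 never forms.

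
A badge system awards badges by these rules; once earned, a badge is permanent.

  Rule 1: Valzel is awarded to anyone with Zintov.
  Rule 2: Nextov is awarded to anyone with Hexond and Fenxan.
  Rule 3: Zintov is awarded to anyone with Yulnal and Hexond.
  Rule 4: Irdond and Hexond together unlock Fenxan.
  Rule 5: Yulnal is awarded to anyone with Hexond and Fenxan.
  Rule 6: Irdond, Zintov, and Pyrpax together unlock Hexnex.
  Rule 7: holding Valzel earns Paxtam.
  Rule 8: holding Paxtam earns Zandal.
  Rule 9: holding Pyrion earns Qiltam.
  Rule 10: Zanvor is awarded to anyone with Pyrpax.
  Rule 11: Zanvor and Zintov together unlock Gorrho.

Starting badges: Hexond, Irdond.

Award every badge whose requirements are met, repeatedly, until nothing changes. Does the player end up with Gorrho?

No

Gorrho would need Zanvor and Zintov (Rule 11), but Zanvor is never earned.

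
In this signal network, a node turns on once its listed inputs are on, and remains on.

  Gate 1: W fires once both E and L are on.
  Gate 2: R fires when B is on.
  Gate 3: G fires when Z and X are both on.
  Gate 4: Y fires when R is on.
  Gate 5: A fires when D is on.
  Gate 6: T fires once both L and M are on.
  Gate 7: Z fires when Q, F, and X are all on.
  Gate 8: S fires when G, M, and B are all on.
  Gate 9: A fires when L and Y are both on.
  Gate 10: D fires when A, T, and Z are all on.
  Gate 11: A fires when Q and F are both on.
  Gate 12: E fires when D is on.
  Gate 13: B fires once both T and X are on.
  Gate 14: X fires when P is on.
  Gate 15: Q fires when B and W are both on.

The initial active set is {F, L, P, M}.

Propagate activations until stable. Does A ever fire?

Gate 6: L and M on → T on.
P is on, so X fires (Gate 14).
Gate 13: T and X on → B on.
B is on, so R fires (Gate 2).
Gate 4: R on → Y on.
Gate 9: L and Y on → A on.

Yes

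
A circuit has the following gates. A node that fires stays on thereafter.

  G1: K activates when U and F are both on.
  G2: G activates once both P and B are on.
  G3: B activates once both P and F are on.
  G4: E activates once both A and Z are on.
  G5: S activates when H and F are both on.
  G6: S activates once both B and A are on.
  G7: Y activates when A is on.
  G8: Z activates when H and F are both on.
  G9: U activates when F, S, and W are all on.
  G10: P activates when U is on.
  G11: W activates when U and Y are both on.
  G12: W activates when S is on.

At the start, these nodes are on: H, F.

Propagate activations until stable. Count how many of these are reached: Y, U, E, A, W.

G5: H and F on → S on.
S is on, so W activates (G12).
G9: F, S, and W on → U on.
Y would need A (G7), but A never turns on.
U: reached.
E would need A and Z (G4), but A never turns on.
No rule produces A, and it is not given.
W: reached.
Reached: U and W — 2 of the 5.

2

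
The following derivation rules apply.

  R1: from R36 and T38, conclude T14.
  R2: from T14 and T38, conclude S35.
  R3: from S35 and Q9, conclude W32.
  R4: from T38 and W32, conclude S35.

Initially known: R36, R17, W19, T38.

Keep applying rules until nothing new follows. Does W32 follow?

W32 would need S35 and Q9 (R3), but Q9 is never established.

No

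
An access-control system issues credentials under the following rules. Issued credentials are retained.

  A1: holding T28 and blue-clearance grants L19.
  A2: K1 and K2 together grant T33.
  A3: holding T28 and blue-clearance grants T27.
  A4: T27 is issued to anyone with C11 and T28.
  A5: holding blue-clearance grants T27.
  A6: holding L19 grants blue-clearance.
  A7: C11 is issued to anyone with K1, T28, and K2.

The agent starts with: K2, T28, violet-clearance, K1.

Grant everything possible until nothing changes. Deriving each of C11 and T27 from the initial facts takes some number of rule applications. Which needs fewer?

C11

C11: Holding K1, T28, and K2 grants C11 (A7). [1 rule application]
T27: Holding K1, T28, and K2 grants C11 (A7). Holding C11 and T28 grants T27 (A4). [2 rule applications]
C11 needs fewer.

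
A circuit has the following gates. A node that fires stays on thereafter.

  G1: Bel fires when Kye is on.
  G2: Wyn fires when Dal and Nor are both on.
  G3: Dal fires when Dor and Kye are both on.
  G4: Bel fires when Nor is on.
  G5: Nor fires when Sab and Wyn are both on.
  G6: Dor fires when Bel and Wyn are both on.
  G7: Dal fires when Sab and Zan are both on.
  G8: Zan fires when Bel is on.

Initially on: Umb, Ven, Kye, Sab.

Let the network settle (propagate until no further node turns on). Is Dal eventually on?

G1: Kye on → Bel on.
G8: Bel on → Zan on.
Sab and Zan are on, so Dal fires (G7).

Yes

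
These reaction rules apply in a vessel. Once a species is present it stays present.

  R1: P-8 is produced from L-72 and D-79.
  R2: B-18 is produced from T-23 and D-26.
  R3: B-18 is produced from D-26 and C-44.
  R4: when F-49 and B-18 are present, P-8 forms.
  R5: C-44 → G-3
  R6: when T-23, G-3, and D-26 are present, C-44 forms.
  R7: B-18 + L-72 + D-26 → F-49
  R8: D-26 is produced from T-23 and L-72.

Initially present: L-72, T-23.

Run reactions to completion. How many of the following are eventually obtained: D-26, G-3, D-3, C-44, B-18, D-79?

2

T-23 and L-72 present → D-26 forms (R8).
T-23 and D-26 present → B-18 forms (R2).
D-26: reached.
G-3 would need C-44 (R5), but C-44 never forms.
No rule produces D-3, and it is not given.
C-44 would need T-23, G-3, and D-26 (R6), but G-3 never forms.
B-18: reached.
No rule produces D-79, and it is not given.
Reached: D-26 and B-18 — 2 of the 6.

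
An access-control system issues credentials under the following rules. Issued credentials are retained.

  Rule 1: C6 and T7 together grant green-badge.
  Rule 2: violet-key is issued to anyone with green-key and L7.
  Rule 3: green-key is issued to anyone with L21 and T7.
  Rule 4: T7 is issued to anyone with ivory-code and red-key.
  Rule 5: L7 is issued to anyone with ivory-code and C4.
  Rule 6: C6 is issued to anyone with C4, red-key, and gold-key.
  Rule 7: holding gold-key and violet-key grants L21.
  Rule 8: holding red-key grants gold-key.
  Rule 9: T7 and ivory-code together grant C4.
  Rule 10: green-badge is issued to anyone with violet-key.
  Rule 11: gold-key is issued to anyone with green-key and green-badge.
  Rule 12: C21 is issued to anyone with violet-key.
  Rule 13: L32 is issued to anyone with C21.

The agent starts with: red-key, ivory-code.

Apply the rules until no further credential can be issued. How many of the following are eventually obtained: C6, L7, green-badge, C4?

4

Holding red-key grants gold-key (Rule 8).
Holding ivory-code and red-key grants T7 (Rule 4).
Holding T7 and ivory-code grants C4 (Rule 9).
Holding C4, red-key, and gold-key grants C6 (Rule 6).
Holding ivory-code and C4 grants L7 (Rule 5).
Holding C6 and T7 grants green-badge (Rule 1).
C6: reached.
L7: reached.
green-badge: reached.
C4: reached.
All 4 are reached.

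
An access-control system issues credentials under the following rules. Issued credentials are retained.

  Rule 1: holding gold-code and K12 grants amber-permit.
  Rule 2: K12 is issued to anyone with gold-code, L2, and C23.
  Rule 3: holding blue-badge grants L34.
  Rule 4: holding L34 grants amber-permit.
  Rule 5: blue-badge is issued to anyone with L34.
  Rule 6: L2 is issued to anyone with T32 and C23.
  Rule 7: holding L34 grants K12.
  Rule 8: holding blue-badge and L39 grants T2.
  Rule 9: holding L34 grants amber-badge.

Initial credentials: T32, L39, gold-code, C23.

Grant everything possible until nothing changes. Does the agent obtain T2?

No

T2 would need blue-badge and L39 (Rule 8), but blue-badge is never granted.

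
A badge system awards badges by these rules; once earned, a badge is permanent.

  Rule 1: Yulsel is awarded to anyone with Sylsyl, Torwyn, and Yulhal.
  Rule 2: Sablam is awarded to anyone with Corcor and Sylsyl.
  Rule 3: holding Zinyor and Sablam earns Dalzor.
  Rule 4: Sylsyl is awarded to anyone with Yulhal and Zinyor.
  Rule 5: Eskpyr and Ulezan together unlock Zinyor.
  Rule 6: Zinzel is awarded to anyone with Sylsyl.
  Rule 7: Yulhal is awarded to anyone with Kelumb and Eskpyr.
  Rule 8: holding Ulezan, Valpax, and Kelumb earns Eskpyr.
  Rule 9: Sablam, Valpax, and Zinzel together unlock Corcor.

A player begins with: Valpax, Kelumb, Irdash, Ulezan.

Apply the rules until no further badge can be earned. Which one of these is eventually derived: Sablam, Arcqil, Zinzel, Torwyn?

With Ulezan, Valpax, and Kelumb, Eskpyr is earned (Rule 8).
With Kelumb and Eskpyr, Yulhal is earned (Rule 7).
With Eskpyr and Ulezan, Zinyor is earned (Rule 5).
With Yulhal and Zinyor, Sylsyl is earned (Rule 4).
With Sylsyl, Zinzel is earned (Rule 6).
No rule produces Arcqil, and it is not given. No rule produces Torwyn, and it is not given. Sablam would need Corcor and Sylsyl (Rule 2), but Corcor is never earned.

Zinzel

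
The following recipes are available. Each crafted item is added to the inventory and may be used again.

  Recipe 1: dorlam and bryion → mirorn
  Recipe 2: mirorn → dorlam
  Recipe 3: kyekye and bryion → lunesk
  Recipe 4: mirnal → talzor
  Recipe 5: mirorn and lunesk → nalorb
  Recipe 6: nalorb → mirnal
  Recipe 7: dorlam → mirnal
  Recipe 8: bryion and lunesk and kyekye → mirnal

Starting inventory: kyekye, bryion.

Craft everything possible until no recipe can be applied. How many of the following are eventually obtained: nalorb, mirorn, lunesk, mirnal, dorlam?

2

Using Recipe 3, kyekye and bryion make lunesk.
bryion and lunesk and kyekye → mirnal (Recipe 8).
nalorb would need mirorn and lunesk (Recipe 5), but mirorn is never obtained.
mirorn would need dorlam and bryion (Recipe 1), but dorlam is never obtained.
lunesk: reached.
mirnal: reached.
dorlam would need mirorn (Recipe 2), but mirorn is never obtained.
Reached: lunesk and mirnal — 2 of the 5.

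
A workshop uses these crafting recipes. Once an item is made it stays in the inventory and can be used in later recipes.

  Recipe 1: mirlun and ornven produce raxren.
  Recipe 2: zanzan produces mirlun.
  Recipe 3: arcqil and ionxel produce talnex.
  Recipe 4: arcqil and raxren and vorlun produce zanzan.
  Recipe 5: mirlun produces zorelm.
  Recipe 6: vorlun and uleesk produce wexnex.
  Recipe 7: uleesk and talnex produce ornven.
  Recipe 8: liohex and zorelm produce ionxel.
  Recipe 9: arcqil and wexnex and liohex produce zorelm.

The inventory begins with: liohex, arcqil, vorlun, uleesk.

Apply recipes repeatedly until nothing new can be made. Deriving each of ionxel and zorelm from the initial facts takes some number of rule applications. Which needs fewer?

zorelm: vorlun and uleesk → wexnex (Recipe 6). Using Recipe 9, arcqil, wexnex, and liohex make zorelm. [2 rule applications]
ionxel: Using Recipe 6, vorlun and uleesk make wexnex. Using Recipe 9, arcqil, wexnex, and liohex make zorelm. Using Recipe 8, liohex and zorelm make ionxel. [3 rule applications]
zorelm needs fewer.

zorelm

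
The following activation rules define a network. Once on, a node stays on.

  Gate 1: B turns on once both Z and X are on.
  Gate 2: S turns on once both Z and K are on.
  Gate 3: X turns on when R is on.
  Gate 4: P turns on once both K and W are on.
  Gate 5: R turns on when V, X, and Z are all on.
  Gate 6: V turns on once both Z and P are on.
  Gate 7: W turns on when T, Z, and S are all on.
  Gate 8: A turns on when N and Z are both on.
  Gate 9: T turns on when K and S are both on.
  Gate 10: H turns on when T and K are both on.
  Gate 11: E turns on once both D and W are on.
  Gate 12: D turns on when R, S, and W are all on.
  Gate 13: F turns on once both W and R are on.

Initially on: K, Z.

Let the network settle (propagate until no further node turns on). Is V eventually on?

Yes

Z and K are on, so S turns on (Gate 2).
K and S are on, so T turns on (Gate 9).
Gate 7: T, Z, and S on → W on.
Gate 4: K and W on → P on.
Gate 6: Z and P on → V on.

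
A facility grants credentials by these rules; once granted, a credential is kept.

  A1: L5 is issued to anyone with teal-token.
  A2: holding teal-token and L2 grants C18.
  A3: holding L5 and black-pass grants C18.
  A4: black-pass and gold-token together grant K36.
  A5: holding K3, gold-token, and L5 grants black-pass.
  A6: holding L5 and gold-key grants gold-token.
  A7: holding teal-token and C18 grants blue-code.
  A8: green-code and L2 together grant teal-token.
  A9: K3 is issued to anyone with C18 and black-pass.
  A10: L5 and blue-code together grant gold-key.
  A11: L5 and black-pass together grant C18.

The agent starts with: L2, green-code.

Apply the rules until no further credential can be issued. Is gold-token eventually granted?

Yes

Holding green-code and L2 grants teal-token (A8).
Holding teal-token and L2 grants C18 (A2).
Holding teal-token grants L5 (A1).
Holding teal-token and C18 grants blue-code (A7).
Holding L5 and blue-code grants gold-key (A10).
Holding L5 and gold-key grants gold-token (A6).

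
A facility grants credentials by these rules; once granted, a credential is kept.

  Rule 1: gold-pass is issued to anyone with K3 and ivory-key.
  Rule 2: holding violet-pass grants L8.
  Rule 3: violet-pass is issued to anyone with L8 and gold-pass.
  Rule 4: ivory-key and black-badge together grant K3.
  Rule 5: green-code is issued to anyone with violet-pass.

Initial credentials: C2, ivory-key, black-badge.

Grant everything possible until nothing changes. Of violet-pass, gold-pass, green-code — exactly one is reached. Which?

gold-pass

Holding ivory-key and black-badge grants K3 (Rule 4).
Holding K3 and ivory-key grants gold-pass (Rule 1).
violet-pass would need L8 and gold-pass (Rule 3), but L8 is never granted. green-code would need violet-pass (Rule 5), but violet-pass is never granted.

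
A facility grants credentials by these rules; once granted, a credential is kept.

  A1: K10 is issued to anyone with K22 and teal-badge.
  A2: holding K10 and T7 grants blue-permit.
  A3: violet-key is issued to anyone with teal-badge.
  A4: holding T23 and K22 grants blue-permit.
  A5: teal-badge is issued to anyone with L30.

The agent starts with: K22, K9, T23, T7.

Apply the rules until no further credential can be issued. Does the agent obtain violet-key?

violet-key would need teal-badge (A3), but teal-badge is never granted.

No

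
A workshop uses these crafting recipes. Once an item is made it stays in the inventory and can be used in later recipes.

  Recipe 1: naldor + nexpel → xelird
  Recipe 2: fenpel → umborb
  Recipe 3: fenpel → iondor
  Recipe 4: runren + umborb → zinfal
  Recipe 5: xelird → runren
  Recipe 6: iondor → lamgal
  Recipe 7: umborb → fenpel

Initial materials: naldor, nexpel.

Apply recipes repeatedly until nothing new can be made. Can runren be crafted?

naldor + nexpel → xelird (Recipe 1).
xelird → runren (Recipe 5).

Yes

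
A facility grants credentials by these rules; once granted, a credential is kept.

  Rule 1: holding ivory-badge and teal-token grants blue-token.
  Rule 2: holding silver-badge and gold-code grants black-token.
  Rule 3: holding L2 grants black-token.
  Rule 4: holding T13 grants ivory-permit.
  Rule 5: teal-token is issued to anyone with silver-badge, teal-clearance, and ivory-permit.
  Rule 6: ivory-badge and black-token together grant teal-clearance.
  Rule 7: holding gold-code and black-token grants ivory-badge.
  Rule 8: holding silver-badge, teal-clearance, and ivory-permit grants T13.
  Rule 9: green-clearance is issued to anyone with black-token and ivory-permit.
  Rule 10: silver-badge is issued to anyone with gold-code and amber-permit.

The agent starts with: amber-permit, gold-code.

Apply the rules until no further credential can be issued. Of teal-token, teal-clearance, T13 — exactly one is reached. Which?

Holding gold-code and amber-permit grants silver-badge (Rule 10).
Holding silver-badge and gold-code grants black-token (Rule 2).
Holding gold-code and black-token grants ivory-badge (Rule 7).
Holding ivory-badge and black-token grants teal-clearance (Rule 6).
T13 would need silver-badge, teal-clearance, and ivory-permit (Rule 8), but ivory-permit is never granted. teal-token would need silver-badge, teal-clearance, and ivory-permit (Rule 5), but ivory-permit is never granted.

teal-clearance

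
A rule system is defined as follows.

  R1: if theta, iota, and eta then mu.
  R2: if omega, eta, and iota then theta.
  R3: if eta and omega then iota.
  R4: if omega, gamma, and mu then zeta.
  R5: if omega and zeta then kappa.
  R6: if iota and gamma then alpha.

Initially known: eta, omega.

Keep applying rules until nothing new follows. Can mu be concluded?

From eta and omega, R3 gives iota.
From omega, eta, and iota, R2 gives theta.
From theta, iota, and eta, R1 gives mu.

Yes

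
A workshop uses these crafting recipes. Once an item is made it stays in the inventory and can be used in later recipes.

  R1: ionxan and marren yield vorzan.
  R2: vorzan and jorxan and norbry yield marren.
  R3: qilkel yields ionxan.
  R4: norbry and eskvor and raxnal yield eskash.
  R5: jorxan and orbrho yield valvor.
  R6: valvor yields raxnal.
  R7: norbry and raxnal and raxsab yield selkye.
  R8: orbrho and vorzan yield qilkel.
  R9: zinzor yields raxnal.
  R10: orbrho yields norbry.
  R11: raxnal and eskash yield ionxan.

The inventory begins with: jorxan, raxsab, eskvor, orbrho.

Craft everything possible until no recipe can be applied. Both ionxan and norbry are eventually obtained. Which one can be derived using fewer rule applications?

norbry

norbry: orbrho → norbry (R10). [1 rule application]
ionxan: orbrho → norbry (R10). jorxan and orbrho → valvor (R5). valvor → raxnal (R6). Using R4, norbry, eskvor, and raxnal make eskash. raxnal and eskash → ionxan (R11). [5 rule applications]
norbry needs fewer.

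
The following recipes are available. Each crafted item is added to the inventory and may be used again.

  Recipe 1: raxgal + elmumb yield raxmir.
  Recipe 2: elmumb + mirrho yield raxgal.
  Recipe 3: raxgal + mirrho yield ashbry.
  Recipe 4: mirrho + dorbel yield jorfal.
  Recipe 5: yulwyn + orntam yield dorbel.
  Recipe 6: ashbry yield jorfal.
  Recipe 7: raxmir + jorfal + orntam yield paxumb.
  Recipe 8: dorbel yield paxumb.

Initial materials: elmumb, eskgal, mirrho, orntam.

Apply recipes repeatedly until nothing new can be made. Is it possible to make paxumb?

Yes

Using Recipe 2, elmumb and mirrho make raxgal.
Using Recipe 1, raxgal and elmumb make raxmir.
raxgal + mirrho → ashbry (Recipe 3).
ashbry → jorfal (Recipe 6).
Using Recipe 7, raxmir, jorfal, and orntam make paxumb.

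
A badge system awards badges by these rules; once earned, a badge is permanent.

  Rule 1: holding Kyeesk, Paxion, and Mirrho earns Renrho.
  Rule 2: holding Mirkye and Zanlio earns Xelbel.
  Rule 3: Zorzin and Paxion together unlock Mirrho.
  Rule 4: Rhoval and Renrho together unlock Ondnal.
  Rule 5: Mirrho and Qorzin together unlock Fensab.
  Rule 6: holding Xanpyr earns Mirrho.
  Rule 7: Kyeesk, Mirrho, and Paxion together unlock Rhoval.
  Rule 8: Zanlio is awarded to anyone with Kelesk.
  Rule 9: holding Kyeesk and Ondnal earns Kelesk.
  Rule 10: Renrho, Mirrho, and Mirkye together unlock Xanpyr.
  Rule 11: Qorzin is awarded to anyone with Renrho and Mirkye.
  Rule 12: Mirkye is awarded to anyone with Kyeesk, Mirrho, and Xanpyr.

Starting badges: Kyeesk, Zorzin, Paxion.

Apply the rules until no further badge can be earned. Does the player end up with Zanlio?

With Zorzin and Paxion, Mirrho is earned (Rule 3).
With Kyeesk, Mirrho, and Paxion, Rhoval is earned (Rule 7).
With Kyeesk, Paxion, and Mirrho, Renrho is earned (Rule 1).
With Rhoval and Renrho, Ondnal is earned (Rule 4).
With Kyeesk and Ondnal, Kelesk is earned (Rule 9).
With Kelesk, Zanlio is earned (Rule 8).

Yes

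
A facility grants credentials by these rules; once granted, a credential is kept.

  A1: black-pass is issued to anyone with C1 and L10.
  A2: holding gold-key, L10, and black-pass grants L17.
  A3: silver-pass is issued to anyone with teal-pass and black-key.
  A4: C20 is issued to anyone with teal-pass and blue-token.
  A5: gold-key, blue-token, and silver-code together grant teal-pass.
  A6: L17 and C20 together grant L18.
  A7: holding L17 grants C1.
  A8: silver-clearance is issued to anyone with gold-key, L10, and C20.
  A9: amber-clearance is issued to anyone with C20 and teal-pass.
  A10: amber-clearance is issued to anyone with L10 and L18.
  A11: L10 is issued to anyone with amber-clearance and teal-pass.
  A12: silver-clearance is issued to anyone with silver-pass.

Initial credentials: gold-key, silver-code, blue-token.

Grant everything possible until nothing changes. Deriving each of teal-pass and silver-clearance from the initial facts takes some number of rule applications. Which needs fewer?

teal-pass

teal-pass: Holding gold-key, blue-token, and silver-code grants teal-pass (A5). [1 rule application]
silver-clearance: Holding gold-key, blue-token, and silver-code grants teal-pass (A5). Holding teal-pass and blue-token grants C20 (A4). Holding C20 and teal-pass grants amber-clearance (A9). Holding amber-clearance and teal-pass grants L10 (A11). Holding gold-key, L10, and C20 grants silver-clearance (A8). [5 rule applications]
teal-pass needs fewer.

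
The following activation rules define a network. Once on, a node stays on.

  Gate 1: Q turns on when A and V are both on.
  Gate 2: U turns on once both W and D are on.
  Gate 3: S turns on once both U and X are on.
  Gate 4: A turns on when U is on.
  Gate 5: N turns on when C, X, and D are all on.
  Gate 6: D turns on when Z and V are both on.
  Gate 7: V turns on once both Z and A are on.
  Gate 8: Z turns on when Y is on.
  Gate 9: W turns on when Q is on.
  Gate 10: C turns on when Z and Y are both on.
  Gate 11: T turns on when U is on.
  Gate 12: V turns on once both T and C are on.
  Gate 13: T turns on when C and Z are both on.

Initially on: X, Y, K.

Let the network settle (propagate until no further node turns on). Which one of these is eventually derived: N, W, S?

Gate 8: Y on → Z on.
Z and Y are on, so C turns on (Gate 10).
C and Z are on, so T turns on (Gate 13).
Gate 12: T and C on → V on.
Z and V are on, so D turns on (Gate 6).
C, X, and D are on, so N turns on (Gate 5).
S would need U and X (Gate 3), but U never turns on. W would need Q (Gate 9), but Q never turns on.

N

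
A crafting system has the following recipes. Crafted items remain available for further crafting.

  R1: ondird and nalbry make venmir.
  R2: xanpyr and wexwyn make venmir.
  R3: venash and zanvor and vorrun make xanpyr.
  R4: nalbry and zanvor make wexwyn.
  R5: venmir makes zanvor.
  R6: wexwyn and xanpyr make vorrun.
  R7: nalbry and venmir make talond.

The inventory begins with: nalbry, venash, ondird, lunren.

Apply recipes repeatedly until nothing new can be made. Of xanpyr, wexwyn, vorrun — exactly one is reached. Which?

ondird and nalbry → venmir (R1).
venmir → zanvor (R5).
Using R4, nalbry and zanvor make wexwyn.
xanpyr would need venash, zanvor, and vorrun (R3), but vorrun is never obtained. vorrun would need wexwyn and xanpyr (R6), but xanpyr is never obtained.

wexwyn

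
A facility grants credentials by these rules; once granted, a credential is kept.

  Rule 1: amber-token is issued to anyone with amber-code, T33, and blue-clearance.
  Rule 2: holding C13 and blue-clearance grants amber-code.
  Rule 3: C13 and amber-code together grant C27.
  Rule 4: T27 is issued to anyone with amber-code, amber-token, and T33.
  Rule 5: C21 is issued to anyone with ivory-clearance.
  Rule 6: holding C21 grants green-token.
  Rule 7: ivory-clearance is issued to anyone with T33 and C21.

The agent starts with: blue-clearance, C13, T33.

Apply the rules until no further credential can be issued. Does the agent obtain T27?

Yes

Holding C13 and blue-clearance grants amber-code (Rule 2).
Holding amber-code, T33, and blue-clearance grants amber-token (Rule 1).
Holding amber-code, amber-token, and T33 grants T27 (Rule 4).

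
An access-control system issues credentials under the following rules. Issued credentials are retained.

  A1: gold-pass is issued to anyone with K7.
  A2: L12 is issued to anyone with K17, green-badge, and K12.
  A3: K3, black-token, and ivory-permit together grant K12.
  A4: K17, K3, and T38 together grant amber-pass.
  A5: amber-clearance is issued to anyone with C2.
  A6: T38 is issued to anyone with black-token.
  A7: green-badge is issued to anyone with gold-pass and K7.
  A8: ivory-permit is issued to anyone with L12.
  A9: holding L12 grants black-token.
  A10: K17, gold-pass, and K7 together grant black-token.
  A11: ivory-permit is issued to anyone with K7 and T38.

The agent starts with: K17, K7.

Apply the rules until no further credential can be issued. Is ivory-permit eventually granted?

Holding K7 grants gold-pass (A1).
Holding K17, gold-pass, and K7 grants black-token (A10).
Holding black-token grants T38 (A6).
Holding K7 and T38 grants ivory-permit (A11).

Yes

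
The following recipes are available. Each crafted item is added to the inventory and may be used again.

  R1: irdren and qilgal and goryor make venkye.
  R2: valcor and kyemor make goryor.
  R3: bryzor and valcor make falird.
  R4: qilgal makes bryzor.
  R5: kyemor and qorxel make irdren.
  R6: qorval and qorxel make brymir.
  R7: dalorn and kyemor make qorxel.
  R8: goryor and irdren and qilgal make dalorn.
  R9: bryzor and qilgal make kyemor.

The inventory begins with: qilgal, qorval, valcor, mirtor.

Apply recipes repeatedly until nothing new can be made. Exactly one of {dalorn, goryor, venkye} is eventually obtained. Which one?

goryor

Using R4, qilgal makes bryzor.
bryzor and qilgal → kyemor (R9).
valcor and kyemor → goryor (R2).
venkye would need irdren, qilgal, and goryor (R1), but irdren is never obtained. dalorn would need goryor, irdren, and qilgal (R8), but irdren is never obtained.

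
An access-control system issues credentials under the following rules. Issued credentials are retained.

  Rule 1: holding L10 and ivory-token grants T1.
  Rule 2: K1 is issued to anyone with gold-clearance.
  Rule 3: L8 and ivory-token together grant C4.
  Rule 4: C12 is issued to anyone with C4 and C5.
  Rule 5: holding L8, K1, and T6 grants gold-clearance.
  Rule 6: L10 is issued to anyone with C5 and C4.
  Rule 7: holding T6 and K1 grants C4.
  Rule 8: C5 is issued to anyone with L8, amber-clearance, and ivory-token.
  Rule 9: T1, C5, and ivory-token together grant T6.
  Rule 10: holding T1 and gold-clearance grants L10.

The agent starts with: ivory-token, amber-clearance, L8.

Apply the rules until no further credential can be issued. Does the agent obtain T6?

Holding L8 and ivory-token grants C4 (Rule 3).
Holding L8, amber-clearance, and ivory-token grants C5 (Rule 8).
Holding C5 and C4 grants L10 (Rule 6).
Holding L10 and ivory-token grants T1 (Rule 1).
Holding T1, C5, and ivory-token grants T6 (Rule 9).

Yes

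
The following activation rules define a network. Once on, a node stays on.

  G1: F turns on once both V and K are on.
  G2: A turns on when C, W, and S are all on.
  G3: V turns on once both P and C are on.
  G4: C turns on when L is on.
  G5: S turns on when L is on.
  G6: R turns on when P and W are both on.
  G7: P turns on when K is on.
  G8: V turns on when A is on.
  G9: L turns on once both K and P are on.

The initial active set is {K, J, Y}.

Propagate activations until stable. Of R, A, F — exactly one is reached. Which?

G7: K on → P on.
K and P are on, so L turns on (G9).
L is on, so C turns on (G4).
P and C are on, so V turns on (G3).
G1: V and K on → F on.
R would need P and W (G6), but W never turns on. A would need C, W, and S (G2), but W never turns on.

F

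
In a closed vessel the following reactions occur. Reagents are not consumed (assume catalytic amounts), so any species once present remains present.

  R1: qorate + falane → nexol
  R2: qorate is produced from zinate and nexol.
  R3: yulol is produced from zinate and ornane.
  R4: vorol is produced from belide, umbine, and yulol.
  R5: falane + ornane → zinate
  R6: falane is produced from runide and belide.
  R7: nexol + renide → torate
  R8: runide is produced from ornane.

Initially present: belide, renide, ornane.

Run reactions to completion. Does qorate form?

No

qorate would need zinate and nexol (R2), but nexol never forms.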